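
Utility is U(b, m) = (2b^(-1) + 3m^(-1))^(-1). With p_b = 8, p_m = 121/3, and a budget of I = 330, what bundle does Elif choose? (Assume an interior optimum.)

For CES with ρ = -1, MRS = (2/3)·(m/b)^2.
Tangency: set MRS = p_b/p_m = 8/(121/3) = 24/121.
So (m/b)^2 = 36/121; taking the square root, m/b = 6/11, i.e. m = (6/11)·b.
Substitute into the budget 8·b + (121/3)·m = 330: 30·b = 330, so b* = 11 and m* = (6/11)·11 = 6.

b* = 11, m* = 6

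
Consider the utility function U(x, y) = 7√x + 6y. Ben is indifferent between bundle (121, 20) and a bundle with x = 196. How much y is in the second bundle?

y = 16.5

U(121, 20) = 197.
Set U(196, y) = 197 and solve.
With x = 196: √196 = 14, so 6y = 197 − 7·14 = 99 and y = 16.5.
Check: U(196, 16.5) = 197.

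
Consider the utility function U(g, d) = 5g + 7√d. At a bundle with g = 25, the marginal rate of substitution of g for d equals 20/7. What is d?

MU_g = 5, MU_d = 7/(2√d).
MRS = 5 ÷ (7/(2√d)).
MRS depends only on d: (10/7)·√d = 20/7 ⇒ √d = (20/7)/(10/7) = 2 ⇒ d = 4.

d = 4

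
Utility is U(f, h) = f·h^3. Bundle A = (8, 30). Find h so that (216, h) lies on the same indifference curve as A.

h = 10

U(8, 30) = 216000.
Set U(216, h) = 216000 and solve.
With f = 216: h^3 = 216000/216 = 1000; taking the cube root, h = 10.
Check: U(216, 10) = 216000.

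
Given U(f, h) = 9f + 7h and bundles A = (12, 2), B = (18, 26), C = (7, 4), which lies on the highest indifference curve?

Evaluate utility at each bundle:
U(A) = 122.
U(B) = 344.
U(C) = 91.
Highest utility is B, so B ≻ A ≻ C.

Bundle B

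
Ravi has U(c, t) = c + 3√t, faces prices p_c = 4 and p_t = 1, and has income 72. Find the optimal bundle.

c* = 9, t* = 36

MU_c = 1, MU_t = 3/(2√t).
MRS = 1 ÷ (3/(2√t)).
Tangency: set MRS = p_c/p_t = 4/1 = 4.
MRS depends only on t: (2/3)·√t = 4 ⇒ √t = 4/(2/3) = 6 ⇒ t* = 36.
From the budget, 4·c = 72 − 1·36 = 36, so c* = 9.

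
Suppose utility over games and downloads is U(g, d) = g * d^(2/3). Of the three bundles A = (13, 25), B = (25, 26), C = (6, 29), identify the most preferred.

Evaluate utility at each bundle:
U(A) = 111.148.
U(B) = 219.410.
U(C) = 56.635.
Highest utility is B, so B ≻ A ≻ C.

Bundle B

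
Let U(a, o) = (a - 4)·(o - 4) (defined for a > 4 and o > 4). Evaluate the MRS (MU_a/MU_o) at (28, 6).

MU_a = (o−4), MU_o = (a−4).
MRS = (o−4)/(a−4).
At (28, 6): MRS = 1/12.
The indifference curve has slope −1/12 at this bundle.

MRS = 1/12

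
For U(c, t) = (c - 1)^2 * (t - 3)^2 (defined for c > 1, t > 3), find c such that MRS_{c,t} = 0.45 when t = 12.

c = 21

MU_c = 2·(c−1)·(t−3)^2, MU_t = 2·(c−1)^2·(t−3).
MRS = (t−3)/(c−1).
Substitute t = 12: MRS = 9/(c − 1). Setting this equal to 0.45 gives c − 1 = 9/0.45 = 20, so c = 21.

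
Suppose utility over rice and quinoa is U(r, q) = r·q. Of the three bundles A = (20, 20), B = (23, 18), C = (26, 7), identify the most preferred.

Evaluate utility at each bundle:
U(A) = 400.
U(B) = 414.
U(C) = 182.
Highest utility is B, so B ≻ A ≻ C.

Bundle B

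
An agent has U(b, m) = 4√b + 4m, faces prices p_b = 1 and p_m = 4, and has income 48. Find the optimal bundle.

MU_b = 4/(2√b), MU_m = 4.
MRS = 4/(2√b) ÷ 4.
Tangency: set MRS = p_b/p_m = 1/4 = 0.25.
MRS depends only on b: 0.5/√b = 0.25 ⇒ √b = 0.5/0.25 = 2 ⇒ b* = 4.
From the budget, 4·m = 48 − 1·4 = 44, so m* = 11.

b* = 4, m* = 11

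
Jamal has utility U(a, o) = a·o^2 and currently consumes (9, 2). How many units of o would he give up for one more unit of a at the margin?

MU_a = o^2 and MU_o = 2·a·o.
MRS = MU_a/MU_o = (1/2)·o/a.
At (9, 2): MRS = 1/9.
That is, one extra unit of a is worth 1/9 units of o at the margin.

MRS = 1/9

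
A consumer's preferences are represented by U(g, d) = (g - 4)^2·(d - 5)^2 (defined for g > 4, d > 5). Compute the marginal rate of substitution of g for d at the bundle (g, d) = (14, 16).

MU_g = 2·(g−4)·(d−5)^2, MU_d = 2·(g−4)^2·(d−5).
MRS = (d−5)/(g−4).
At (14, 16): MRS = 1.1.
The indifference curve has slope −1.1 at this bundle.

MRS = 1.1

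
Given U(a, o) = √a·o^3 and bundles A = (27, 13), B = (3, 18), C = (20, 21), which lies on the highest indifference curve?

Bundle C

Evaluate utility at each bundle:
U(A) = 11415.947.
U(B) = 10101.320.
U(C) = 41416.451.
Highest utility is C, so C ≻ A ≻ B.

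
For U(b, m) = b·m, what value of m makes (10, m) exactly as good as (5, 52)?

U(5, 52) = 260.
Set U(10, m) = 260 and solve.
With b = 10: m = 260/10 = 26.
Check: U(10, 26) = 260.

m = 26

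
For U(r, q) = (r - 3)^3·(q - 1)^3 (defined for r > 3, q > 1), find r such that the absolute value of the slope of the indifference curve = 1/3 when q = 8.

MU_r = 3·(r−3)^2·(q−1)^3, MU_q = 3·(r−3)^3·(q−1)^2.
MRS = (q−1)/(r−3).
Substitute q = 8: MRS = 7/(r − 3). Setting this equal to 1/3 gives r − 3 = 7/(1/3) = 21, so r = 24.

r = 24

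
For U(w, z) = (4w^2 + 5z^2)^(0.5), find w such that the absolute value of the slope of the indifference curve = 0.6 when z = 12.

w = 9

For CES with ρ = 2, MRS = (4/5)·(z/w)^(-1).
Setting (4/5)·(12/w)^(-1) = 0.6 gives (12/w)^(-1) = 0.75, so 12/w = 4/3 and w = 9.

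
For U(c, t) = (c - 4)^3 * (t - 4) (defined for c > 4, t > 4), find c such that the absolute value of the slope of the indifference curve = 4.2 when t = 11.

c = 9

MU_c = 3·(c−4)^2·(t−4), MU_t = (c−4)^3.
MRS = (3/1)·(t−4)/(c−4).
Substitute t = 11: MRS = 21/(c − 4). Setting this equal to 4.2 gives c − 4 = 21/4.2 = 5, so c = 9.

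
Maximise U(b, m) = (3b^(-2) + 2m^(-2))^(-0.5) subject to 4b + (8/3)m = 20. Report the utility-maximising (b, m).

For CES with ρ = -2, MRS = (3/2)·(m/b)^3.
Tangency: set MRS = p_b/p_m = 4/(8/3) = 1.5.
So (m/b)^3 = 1; taking the cube root, m/b = 1, i.e. m = b.
Substitute into the budget 4·b + (8/3)·m = 20: (20/3)·b = 20, so b* = 3 and m* = 3.

b* = 3, m* = 3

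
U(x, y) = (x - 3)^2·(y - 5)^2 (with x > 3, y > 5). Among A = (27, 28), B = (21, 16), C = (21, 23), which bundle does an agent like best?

Bundle A

Evaluate utility at each bundle:
U(A) = 304704.
U(B) = 39204.
U(C) = 104976.
Highest utility is A, so A ≻ C ≻ B.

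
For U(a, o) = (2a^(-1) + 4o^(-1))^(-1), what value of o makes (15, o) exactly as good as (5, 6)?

o = 30/7

U depends on (a, o) only through S = 2a^(-1) + 4o^(-1), so equal utility means equal S. At (5, 6): S = 16/15.
With a = 15: 2·15^(-1) = 2/15, so 4o^(-1) = 16/15 − 2/15 = 14/15, i.e. o^(-1) = 7/30.
Hence o = 1/(7/30) = 30/7.
Check: U(15, 30/7) = 0.9375.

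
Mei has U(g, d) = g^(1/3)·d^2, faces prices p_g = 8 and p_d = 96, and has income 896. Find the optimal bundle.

g* = 16, d* = 8

MU_g = 1/3·g^(-2/3)·d^2 and MU_d = 2·g^(1/3)·d.
MRS = MU_g/MU_d = (1/6)·d/g.
Tangency: set MRS = p_g/p_d = 8/96 = 1/12.
So (1/6)·d/g = 1/12, i.e. d = 0.5·g.
Substitute into the budget 8·g + 96·d = 896: 56·g = 896, so g* = 16.
Then d* = 0.5·16 = 8.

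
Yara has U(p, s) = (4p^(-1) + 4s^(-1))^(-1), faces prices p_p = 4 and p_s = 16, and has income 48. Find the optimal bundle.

For CES with ρ = -1, MRS = (s/p)^2.
Tangency: set MRS = p_p/p_s = 4/16 = 0.25.
So (s/p)^2 = 0.25; taking the square root, s/p = 0.5, i.e. s = 0.5·p.
Substitute into the budget 4·p + 16·s = 48: 12·p = 48, so p* = 4 and s* = 0.5·4 = 2.

p* = 4, s* = 2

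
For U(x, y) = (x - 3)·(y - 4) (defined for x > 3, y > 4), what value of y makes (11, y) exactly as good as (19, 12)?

U(19, 12) = 128.
Set U(11, y) = 128 and solve.
With x = 11: (11 − 3) = 8, so (y − 4) = 128/8 = 16.
So y = 4 + 16 = 20.
Check: U(11, 20) = 128.

y = 20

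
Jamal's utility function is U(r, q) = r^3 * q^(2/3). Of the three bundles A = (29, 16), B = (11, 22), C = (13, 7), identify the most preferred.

Evaluate utility at each bundle:
U(A) = 154860.497.
U(B) = 10450.246.
U(C) = 8039.495.
Highest utility is A, so A ≻ B ≻ C.

Bundle A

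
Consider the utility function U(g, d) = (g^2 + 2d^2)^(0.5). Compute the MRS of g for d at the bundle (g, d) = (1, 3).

For CES with ρ = 2, MRS = (1/2)·(d/g)^(-1).
At (1, 3): MRS = 1/6.
That is, one extra unit of g is worth 1/6 units of d at the margin.

MRS = 1/6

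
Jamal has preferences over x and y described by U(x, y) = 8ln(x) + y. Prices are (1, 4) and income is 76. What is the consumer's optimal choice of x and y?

x* = 32, y* = 11

MU_x = 8/x, MU_y = 1.
MRS = 8/x ÷ 1.
Tangency: set MRS = p_x/p_y = 1/4 = 0.25.
MRS depends only on x: 8/x = 0.25 ⇒ x* = 8/0.25 = 32.
From the budget, 4·y = 76 − 1·32 = 44, so y* = 11.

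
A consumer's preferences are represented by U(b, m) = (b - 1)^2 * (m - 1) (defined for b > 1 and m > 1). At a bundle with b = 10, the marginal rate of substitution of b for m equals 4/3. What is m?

m = 7

MU_b = 2·(b−1)·(m−1), MU_m = (b−1)^2.
MRS = (2/1)·(m−1)/(b−1).
Substitute b = 10: MRS = (m − 1)/4.5. Setting this equal to 4/3 gives m − 1 = (4/3)·4.5 = 6, so m = 7.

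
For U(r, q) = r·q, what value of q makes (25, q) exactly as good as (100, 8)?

U(100, 8) = 800.
Set U(25, q) = 800 and solve.
With r = 25: q = 800/25 = 32.
Check: U(25, 32) = 800.

q = 32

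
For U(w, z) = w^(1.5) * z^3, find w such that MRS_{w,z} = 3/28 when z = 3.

w = 14

MU_w = 1.5·√w·z^3 and MU_z = 3·w^(1.5)·z^2.
MRS = MU_w/MU_z = (0.5)·z/w.
Substitute z = 3: MRS = 1.5/w. Setting 1.5/w = 3/28 gives w = 1.5/(3/28) = 14.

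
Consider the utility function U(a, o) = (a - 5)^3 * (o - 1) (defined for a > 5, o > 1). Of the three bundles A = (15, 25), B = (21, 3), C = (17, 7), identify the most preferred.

Evaluate utility at each bundle:
U(A) = 24000.
U(B) = 8192.
U(C) = 10368.
Highest utility is A, so A ≻ C ≻ B.

Bundle A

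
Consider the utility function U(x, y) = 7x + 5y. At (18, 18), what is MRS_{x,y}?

MRS = 1.4

MU_x = 7, MU_y = 5, so MRS = 7/5 = 1.4 at every bundle.
At (18, 18): MRS = 1.4.
The indifference curve has slope −1.4 at this bundle.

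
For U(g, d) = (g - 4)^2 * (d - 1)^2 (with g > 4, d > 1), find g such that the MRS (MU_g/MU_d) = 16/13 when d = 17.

MU_g = 2·(g−4)·(d−1)^2, MU_d = 2·(g−4)^2·(d−1).
MRS = (d−1)/(g−4).
Substitute d = 17: MRS = 16/(g − 4). Setting this equal to 16/13 gives g − 4 = 16/(16/13) = 13, so g = 17.

g = 17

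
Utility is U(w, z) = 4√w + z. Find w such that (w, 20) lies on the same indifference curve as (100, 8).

U(100, 8) = 48.
Set U(w, 20) = 48 and solve.
With z = 20: 4√w = 48 − 20 = 28, so √w = 7 and w = 49.
Check: U(49, 20) = 48.

w = 49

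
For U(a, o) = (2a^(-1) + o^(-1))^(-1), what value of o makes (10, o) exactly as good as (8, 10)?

U depends on (a, o) only through S = 2a^(-1) + o^(-1), so equal utility means equal S. At (8, 10): S = 0.35.
With a = 10: 2·10^(-1) = 0.2, so o^(-1) = 0.35 − 0.2 = 0.15.
Hence o = 1/0.15 = 20/3.
Check: U(10, 20/3) = 2.8571.

o = 20/3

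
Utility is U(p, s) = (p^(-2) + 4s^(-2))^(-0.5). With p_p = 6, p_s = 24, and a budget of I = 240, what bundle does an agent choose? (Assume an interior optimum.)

For CES with ρ = -2, MRS = (1/4)·(s/p)^3.
Tangency: set MRS = p_p/p_s = 6/24 = 0.25.
So (s/p)^3 = 1; taking the cube root, s/p = 1, i.e. s = p.
Substitute into the budget 6·p + 24·s = 240: 30·p = 240, so p* = 8 and s* = 8.

p* = 8, s* = 8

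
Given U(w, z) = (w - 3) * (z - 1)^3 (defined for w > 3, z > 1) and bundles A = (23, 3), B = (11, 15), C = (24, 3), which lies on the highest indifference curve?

Bundle B

Evaluate utility at each bundle:
U(A) = 160.
U(B) = 21952.
U(C) = 168.
Highest utility is B, so B ≻ C ≻ A.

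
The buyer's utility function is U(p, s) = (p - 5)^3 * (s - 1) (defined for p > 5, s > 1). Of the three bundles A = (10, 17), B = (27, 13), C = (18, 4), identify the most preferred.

Bundle B

Evaluate utility at each bundle:
U(A) = 2000.
U(B) = 127776.
U(C) = 6591.
Highest utility is B, so B ≻ C ≻ A.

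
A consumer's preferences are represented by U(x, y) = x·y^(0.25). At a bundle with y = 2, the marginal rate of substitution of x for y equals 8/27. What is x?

x = 27

MU_x = y^(0.25) and MU_y = 0.25·x·y^(-0.75).
MRS = MU_x/MU_y = (4)·y/x.
Substitute y = 2: MRS = 8/x. Setting 8/x = 8/27 gives x = 8/(8/27) = 27.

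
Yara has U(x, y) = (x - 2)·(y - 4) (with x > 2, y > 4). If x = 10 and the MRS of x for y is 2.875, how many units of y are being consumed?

y = 27

MU_x = (y−4), MU_y = (x−2).
MRS = (y−4)/(x−2).
Substitute x = 10: MRS = (y − 4)/8. Setting this equal to 2.875 gives y − 4 = 2.875·8 = 23, so y = 27.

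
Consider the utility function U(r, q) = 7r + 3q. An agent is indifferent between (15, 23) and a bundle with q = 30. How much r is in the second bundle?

r = 12

U(15, 23) = 174.
Set U(r, 30) = 174 and solve.
7r + 3·30 = 174 ⇒ 7r = 84 ⇒ r = 12.
Check: U(12, 30) = 174.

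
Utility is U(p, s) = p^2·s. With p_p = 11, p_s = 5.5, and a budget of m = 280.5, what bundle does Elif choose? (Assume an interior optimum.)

p* = 17, s* = 17

MU_p = 2·p·s and MU_s = p^2.
MRS = MU_p/MU_s = (2/1)·s/p.
Tangency: set MRS = p_p/p_s = 11/5.5 = 2.
So (2/1)·s/p = 2, i.e. s = p.
Substitute into the budget 11·p + 5.5·s = 280.5: 16.5·p = 280.5, so p* = 17.
Then s* = 17.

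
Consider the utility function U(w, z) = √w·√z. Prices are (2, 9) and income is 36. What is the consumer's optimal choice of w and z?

MU_w = 0.5·w^(-0.5)·√z and MU_z = 0.5·√w·z^(-0.5).
MRS = MU_w/MU_z = z/w.
Tangency: set MRS = p_w/p_z = 2/9.
So z/w = 2/9, i.e. z = (2/9)·w.
Substitute into the budget 2·w + 9·z = 36: 4·w = 36, so w* = 9.
Then z* = (2/9)·9 = 2.

w* = 9, z* = 2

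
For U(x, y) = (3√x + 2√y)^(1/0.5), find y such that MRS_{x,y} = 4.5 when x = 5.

y = 45

For CES with ρ = 0.5, MRS = (3/2)·√(y/x).
Setting (3/2)·√(y/5) = 4.5 gives √(y/5) = 3, so y/5 = 9 and y = 45.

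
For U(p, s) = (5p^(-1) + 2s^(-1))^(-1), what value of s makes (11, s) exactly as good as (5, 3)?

U depends on (p, s) only through S = 5p^(-1) + 2s^(-1), so equal utility means equal S. At (5, 3): S = 5/3.
With p = 11: 5·11^(-1) = 5/11, so 2s^(-1) = 5/3 − 5/11 = 40/33, i.e. s^(-1) = 20/33.
Hence s = 1/(20/33) = 1.65.
Check: U(11, 1.65) = 0.6.

s = 1.65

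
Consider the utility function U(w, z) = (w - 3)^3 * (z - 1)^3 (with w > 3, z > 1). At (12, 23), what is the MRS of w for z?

MRS = 22/9

MU_w = 3·(w−3)^2·(z−1)^3, MU_z = 3·(w−3)^3·(z−1)^2.
MRS = (z−1)/(w−3).
At (12, 23): MRS = 22/9.
That is, one extra unit of w is worth 22/9 units of z at the margin.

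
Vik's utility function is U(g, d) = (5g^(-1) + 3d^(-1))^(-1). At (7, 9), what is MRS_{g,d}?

MRS = 135/49

For CES with ρ = -1, MRS = (5/3)·(d/g)^2.
At (7, 9): MRS = 135/49.
The indifference curve has slope −135/49 at this bundle.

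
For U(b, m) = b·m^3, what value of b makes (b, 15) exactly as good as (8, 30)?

U(8, 30) = 216000.
Set U(b, 15) = 216000 and solve.
With m = 15: 15^3 = 3375, so b = 216000/3375 = 64.
Check: U(64, 15) = 216000.

b = 64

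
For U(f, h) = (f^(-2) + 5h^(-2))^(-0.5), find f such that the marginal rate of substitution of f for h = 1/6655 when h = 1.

For CES with ρ = -2, MRS = (1/5)·(h/f)^3.
Setting (1/5)·(1/f)^3 = 1/6655 gives (1/f)^3 = 1/1331, so 1/f = 1/11 and f = 11.

f = 11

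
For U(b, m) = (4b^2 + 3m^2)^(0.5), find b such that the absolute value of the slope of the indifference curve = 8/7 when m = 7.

For CES with ρ = 2, MRS = (4/3)·(m/b)^(-1).
Setting (4/3)·(7/b)^(-1) = 8/7 gives (7/b)^(-1) = 6/7, so 7/b = 7/6 and b = 6.

b = 6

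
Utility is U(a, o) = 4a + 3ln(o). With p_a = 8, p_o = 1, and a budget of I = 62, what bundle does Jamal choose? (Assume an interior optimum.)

a* = 7, o* = 6

MU_a = 4, MU_o = 3/o.
MRS = 4 ÷ (3/o).
Tangency: set MRS = p_a/p_o = 8/1 = 8.
MRS depends only on o: (4/3)·o = 8 ⇒ o* = 8/(4/3) = 6.
From the budget, 8·a = 62 − 1·6 = 56, so a* = 7.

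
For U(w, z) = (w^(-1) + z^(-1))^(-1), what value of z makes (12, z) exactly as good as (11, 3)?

z = 44/15

U depends on (w, z) only through S = w^(-1) + z^(-1), so equal utility means equal S. At (11, 3): S = 14/33.
With w = 12: 12^(-1) = 1/12, so z^(-1) = 14/33 − 1/12 = 15/44.
Hence z = 1/(15/44) = 44/15.
Check: U(12, 44/15) = 2.3571.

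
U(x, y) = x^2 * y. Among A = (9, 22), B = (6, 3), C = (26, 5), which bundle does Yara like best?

Bundle C

Evaluate utility at each bundle:
U(A) = 1782.
U(B) = 108.
U(C) = 3380.
Highest utility is C, so C ≻ A ≻ B.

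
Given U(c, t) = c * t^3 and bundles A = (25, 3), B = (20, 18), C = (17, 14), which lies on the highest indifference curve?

Evaluate utility at each bundle:
U(A) = 675.
U(B) = 116640.
U(C) = 46648.
Highest utility is B, so B ≻ C ≻ A.

Bundle B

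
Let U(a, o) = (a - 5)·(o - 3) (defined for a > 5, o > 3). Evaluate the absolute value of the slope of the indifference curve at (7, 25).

MRS = 11

MU_a = (o−3), MU_o = (a−5).
MRS = (o−3)/(a−5).
At (7, 25): MRS = 11.
The indifference curve has slope −11 at this bundle.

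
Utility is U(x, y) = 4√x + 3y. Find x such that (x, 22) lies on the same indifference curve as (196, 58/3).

U(196, 58/3) = 114.
Set U(x, 22) = 114 and solve.
With y = 22: 4√x = 114 − 3·22 = 48, so √x = 12 and x = 144.
Check: U(144, 22) = 114.

x = 144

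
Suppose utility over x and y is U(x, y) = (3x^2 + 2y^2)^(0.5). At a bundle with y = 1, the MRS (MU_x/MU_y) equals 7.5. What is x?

x = 5

For CES with ρ = 2, MRS = (3/2)·(y/x)^(-1).
Setting (3/2)·(1/x)^(-1) = 7.5 gives (1/x)^(-1) = 5, so 1/x = 0.2 and x = 5.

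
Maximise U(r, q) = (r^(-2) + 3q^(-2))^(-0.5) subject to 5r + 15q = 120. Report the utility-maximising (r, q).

r* = 6, q* = 6

For CES with ρ = -2, MRS = (1/3)·(q/r)^3.
Tangency: set MRS = p_r/p_q = 5/15 = 1/3.
So (q/r)^3 = 1; taking the cube root, q/r = 1, i.e. q = r.
Substitute into the budget 5·r + 15·q = 120: 20·r = 120, so r* = 6 and q* = 6.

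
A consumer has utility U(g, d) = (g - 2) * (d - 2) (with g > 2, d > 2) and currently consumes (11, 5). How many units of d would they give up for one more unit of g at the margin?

MU_g = (d−2), MU_d = (g−2).
MRS = (d−2)/(g−2).
At (11, 5): MRS = 1/3.
That is, one extra unit of g is worth 1/3 units of d at the margin.

MRS = 1/3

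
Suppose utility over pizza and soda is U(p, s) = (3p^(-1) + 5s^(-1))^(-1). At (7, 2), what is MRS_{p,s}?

MRS = 12/245

For CES with ρ = -1, MRS = (3/5)·(s/p)^2.
At (7, 2): MRS = 12/245.
The indifference curve has slope −12/245 at this bundle.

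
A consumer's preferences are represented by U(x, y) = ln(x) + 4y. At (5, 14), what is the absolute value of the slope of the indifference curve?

MRS = 0.05

MU_x = 1/x, MU_y = 4.
MRS = 1/x ÷ 4.
At (5, 14): MRS = 0.05.
So at (5, 14) the consumer would give up 0.05 units of y for one more unit of x.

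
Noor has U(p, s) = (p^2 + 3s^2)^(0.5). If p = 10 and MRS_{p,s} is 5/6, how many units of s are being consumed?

For CES with ρ = 2, MRS = (1/3)·(s/p)^(-1).
Setting (1/3)·(s/10)^(-1) = 5/6 gives (s/10)^(-1) = 2.5, so s/10 = 0.4 and s = 4.

s = 4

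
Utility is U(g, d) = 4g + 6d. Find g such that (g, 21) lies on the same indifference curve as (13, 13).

U(13, 13) = 130.
Set U(g, 21) = 130 and solve.
4g + 6·21 = 130 ⇒ 4g = 4 ⇒ g = 1.
Check: U(1, 21) = 130.

g = 1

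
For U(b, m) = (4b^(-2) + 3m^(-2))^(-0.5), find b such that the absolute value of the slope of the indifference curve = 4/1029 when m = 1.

b = 7

For CES with ρ = -2, MRS = (4/3)·(m/b)^3.
Setting (4/3)·(1/b)^3 = 4/1029 gives (1/b)^3 = 1/343, so 1/b = 1/7 and b = 7.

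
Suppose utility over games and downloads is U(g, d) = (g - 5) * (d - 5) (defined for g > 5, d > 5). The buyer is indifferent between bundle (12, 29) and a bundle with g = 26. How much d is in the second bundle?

U(12, 29) = 168.
Set U(26, d) = 168 and solve.
With g = 26: (26 − 5) = 21, so (d − 5) = 168/21 = 8.
So d = 5 + 8 = 13.
Check: U(26, 13) = 168.

d = 13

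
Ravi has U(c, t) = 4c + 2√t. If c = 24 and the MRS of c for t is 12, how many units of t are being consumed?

t = 9

MU_c = 4, MU_t = 2/(2√t).
MRS = 4 ÷ (2/(2√t)).
MRS depends only on t: 4·√t = 12 ⇒ √t = 12/4 = 3 ⇒ t = 9.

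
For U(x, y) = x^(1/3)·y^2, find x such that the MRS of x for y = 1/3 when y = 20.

MU_x = 1/3·x^(-2/3)·y^2 and MU_y = 2·x^(1/3)·y.
MRS = MU_x/MU_y = (1/6)·y/x.
Substitute y = 20: MRS = (10/3)/x. Setting (10/3)/x = 1/3 gives x = (10/3)/(1/3) = 10.

x = 10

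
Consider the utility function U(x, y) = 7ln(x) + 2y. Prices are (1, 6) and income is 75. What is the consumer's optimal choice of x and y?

MU_x = 7/x, MU_y = 2.
MRS = 7/x ÷ 2.
Tangency: set MRS = p_x/p_y = 1/6.
MRS depends only on x: 3.5/x = 1/6 ⇒ x* = 3.5/(1/6) = 21.
From the budget, 6·y = 75 − 1·21 = 54, so y* = 9.

x* = 21, y* = 9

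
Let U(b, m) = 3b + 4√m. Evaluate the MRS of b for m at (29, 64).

MRS = 12

MU_b = 3, MU_m = 4/(2√m).
MRS = 3 ÷ (4/(2√m)).
At (29, 64): MRS = 12.
The indifference curve has slope −12 at this bundle.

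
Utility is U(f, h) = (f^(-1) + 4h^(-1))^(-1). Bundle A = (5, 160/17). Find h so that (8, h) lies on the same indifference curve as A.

h = 8

U depends on (f, h) only through S = f^(-1) + 4h^(-1), so equal utility means equal S. At (5, 160/17): S = 0.625.
With f = 8: 8^(-1) = 0.125, so 4h^(-1) = 0.625 − 0.125 = 0.5, i.e. h^(-1) = 0.125.
Hence h = 1/0.125 = 8.
Check: U(8, 8) = 1.6.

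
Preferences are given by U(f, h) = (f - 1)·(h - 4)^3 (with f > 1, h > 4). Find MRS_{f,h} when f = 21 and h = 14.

MU_f = (h−4)^3, MU_h = 3·(f−1)·(h−4)^2.
MRS = (1/3)·(h−4)/(f−1).
At (21, 14): MRS = 1/6.
So at (21, 14) the consumer would give up 1/6 units of h for one more unit of f.

MRS = 1/6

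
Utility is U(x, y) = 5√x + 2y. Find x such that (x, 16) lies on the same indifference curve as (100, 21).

x = 144

U(100, 21) = 92.
Set U(x, 16) = 92 and solve.
With y = 16: 5√x = 92 − 2·16 = 60, so √x = 12 and x = 144.
Check: U(144, 16) = 92.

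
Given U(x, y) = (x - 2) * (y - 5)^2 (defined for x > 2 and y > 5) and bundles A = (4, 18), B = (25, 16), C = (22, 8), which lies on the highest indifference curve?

Evaluate utility at each bundle:
U(A) = 338.
U(B) = 2783.
U(C) = 180.
Highest utility is B, so B ≻ A ≻ C.

Bundle B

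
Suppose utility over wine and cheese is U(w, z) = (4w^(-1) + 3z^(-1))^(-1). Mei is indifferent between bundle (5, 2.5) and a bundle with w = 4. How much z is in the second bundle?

z = 3

U depends on (w, z) only through S = 4w^(-1) + 3z^(-1), so equal utility means equal S. At (5, 2.5): S = 2.
With w = 4: 4·4^(-1) = 1, so 3z^(-1) = 2 − 1 = 1, i.e. z^(-1) = 1/3.
Hence z = 1/(1/3) = 3.
Check: U(4, 3) = 0.5.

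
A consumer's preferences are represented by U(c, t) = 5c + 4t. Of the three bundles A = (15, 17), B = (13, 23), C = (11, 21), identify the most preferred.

Evaluate utility at each bundle:
U(A) = 143.
U(B) = 157.
U(C) = 139.
Highest utility is B, so B ≻ A ≻ C.

Bundle B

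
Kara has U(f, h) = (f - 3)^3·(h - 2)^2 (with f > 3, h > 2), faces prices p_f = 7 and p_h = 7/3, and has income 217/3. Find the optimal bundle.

f* = 7, h* = 10

MU_f = 3·(f−3)^2·(h−2)^2, MU_h = 2·(f−3)^3·(h−2).
MRS = (3/2)·(h−2)/(f−3).
Tangency: set MRS = p_f/p_h = 7/(7/3) = 3.
So (3/2)·(h − 2)/(f − 3) = 3, i.e. (h − 2) = 2·(f − 3).
Rewrite the budget in excess-of-subsistence terms: 7·(f − 3) + (7/3)·(h − 2) = 217/3 − 7·3 − (7/3)·2 = 140/3.
Substituting, (35/3)·(f − 3) = 140/3, so f − 3 = 4 and f* = 7.
Then h − 2 = 2·4 = 8, so h* = 10.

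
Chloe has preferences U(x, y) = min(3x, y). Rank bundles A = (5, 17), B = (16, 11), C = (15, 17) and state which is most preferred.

Bundle C

Evaluate utility at each bundle:
U(A) = 15.
U(B) = 11.
U(C) = 17.
Highest utility is C, so C ≻ A ≻ B.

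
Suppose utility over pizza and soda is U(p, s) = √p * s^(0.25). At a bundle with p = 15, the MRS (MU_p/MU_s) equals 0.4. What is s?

MU_p = 0.5·p^(-0.5)·s^(0.25) and MU_s = 0.25·√p·s^(-0.75).
MRS = MU_p/MU_s = (2)·s/p.
Substitute p = 15: MRS = s/7.5. Setting s/7.5 = 0.4 gives s = 0.4·7.5 = 3.

s = 3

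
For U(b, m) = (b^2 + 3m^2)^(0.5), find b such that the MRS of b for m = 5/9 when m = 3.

b = 5

For CES with ρ = 2, MRS = (1/3)·(m/b)^(-1).
Setting (1/3)·(3/b)^(-1) = 5/9 gives (3/b)^(-1) = 5/3, so 3/b = 0.6 and b = 5.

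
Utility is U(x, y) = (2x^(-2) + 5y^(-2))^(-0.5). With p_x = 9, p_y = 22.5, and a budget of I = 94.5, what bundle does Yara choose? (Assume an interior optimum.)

For CES with ρ = -2, MRS = (2/5)·(y/x)^3.
Tangency: set MRS = p_x/p_y = 9/22.5 = 0.4.
So (y/x)^3 = 1; taking the cube root, y/x = 1, i.e. y = x.
Substitute into the budget 9·x + 22.5·y = 94.5: 31.5·x = 94.5, so x* = 3 and y* = 3.

x* = 3, y* = 3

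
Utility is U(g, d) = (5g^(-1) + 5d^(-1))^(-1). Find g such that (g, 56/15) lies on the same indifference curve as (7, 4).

g = 8

U depends on (g, d) only through S = 5g^(-1) + 5d^(-1), so equal utility means equal S. At (7, 4): S = 55/28.
With d = 56/15: 5·(56/15)^(-1) = 75/56, so 5g^(-1) = 55/28 − 75/56 = 0.625, i.e. g^(-1) = 0.125.
Hence g = 1/0.125 = 8.
Check: U(8, 56/15) = 0.5091.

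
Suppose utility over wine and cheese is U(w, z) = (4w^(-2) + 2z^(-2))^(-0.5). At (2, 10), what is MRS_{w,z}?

MRS = 250

For CES with ρ = -2, MRS = (4/2)·(z/w)^3.
At (2, 10): MRS = 250.
So at (2, 10) the consumer would give up 250 units of z for one more unit of w.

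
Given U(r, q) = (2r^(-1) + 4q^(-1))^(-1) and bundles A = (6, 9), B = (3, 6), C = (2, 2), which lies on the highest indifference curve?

Evaluate utility at each bundle:
U(A) = 1.286.
U(B) = 0.750.
U(C) = 0.333.
Highest utility is A, so A ≻ B ≻ C.

Bundle A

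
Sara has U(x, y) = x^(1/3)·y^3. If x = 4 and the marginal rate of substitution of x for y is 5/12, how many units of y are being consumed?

MU_x = 1/3·x^(-2/3)·y^3 and MU_y = 3·x^(1/3)·y^2.
MRS = MU_x/MU_y = (1/9)·y/x.
Substitute x = 4: MRS = y/36. Setting y/36 = 5/12 gives y = (5/12)·36 = 15.

y = 15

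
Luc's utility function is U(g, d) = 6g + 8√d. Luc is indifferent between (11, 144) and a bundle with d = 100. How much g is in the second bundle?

U(11, 144) = 162.
Set U(g, 100) = 162 and solve.
With d = 100: √100 = 10, so 6g = 162 − 8·10 = 82 and g = 41/3.
Check: U(41/3, 100) = 162.

g = 41/3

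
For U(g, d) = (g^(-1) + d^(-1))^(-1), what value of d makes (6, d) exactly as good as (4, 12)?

U depends on (g, d) only through S = g^(-1) + d^(-1), so equal utility means equal S. At (4, 12): S = 1/3.
With g = 6: 6^(-1) = 1/6, so d^(-1) = 1/3 − 1/6 = 1/6.
Hence d = 1/(1/6) = 6.
Check: U(6, 6) = 3.

d = 6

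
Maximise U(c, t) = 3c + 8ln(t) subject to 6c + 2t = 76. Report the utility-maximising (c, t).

MU_c = 3, MU_t = 8/t.
MRS = 3 ÷ (8/t).
Tangency: set MRS = p_c/p_t = 6/2 = 3.
MRS depends only on t: 0.375·t = 3 ⇒ t* = 3/0.375 = 8.
From the budget, 6·c = 76 − 2·8 = 60, so c* = 10.

c* = 10, t* = 8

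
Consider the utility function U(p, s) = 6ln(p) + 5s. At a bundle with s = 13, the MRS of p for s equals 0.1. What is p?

MU_p = 6/p, MU_s = 5.
MRS = 6/p ÷ 5.
MRS depends only on p: 1.2/p = 0.1 ⇒ p = 1.2/0.1 = 12.

p = 12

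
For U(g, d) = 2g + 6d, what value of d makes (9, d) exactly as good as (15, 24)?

d = 26

U(15, 24) = 174.
Set U(9, d) = 174 and solve.
2·9 + 6d = 174 ⇒ 6d = 156 ⇒ d = 26.
Check: U(9, 26) = 174.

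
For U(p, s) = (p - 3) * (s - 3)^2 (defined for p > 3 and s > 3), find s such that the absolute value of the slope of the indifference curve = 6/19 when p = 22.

s = 15

MU_p = (s−3)^2, MU_s = 2·(p−3)·(s−3).
MRS = (1/2)·(s−3)/(p−3).
Substitute p = 22: MRS = (s − 3)/38. Setting this equal to 6/19 gives s − 3 = (6/19)·38 = 12, so s = 15.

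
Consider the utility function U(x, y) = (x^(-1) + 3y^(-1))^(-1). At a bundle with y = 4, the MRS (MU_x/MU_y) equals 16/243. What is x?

For CES with ρ = -1, MRS = (1/3)·(y/x)^2.
Setting (1/3)·(4/x)^2 = 16/243 gives (4/x)^2 = 16/81, so 4/x = 4/9 and x = 9.

x = 9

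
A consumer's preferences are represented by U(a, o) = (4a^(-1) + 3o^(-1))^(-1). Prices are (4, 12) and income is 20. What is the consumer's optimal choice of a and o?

a* = 2, o* = 1

For CES with ρ = -1, MRS = (4/3)·(o/a)^2.
Tangency: set MRS = p_a/p_o = 4/12 = 1/3.
So (o/a)^2 = 0.25; taking the square root, o/a = 0.5, i.e. o = 0.5·a.
Substitute into the budget 4·a + 12·o = 20: 10·a = 20, so a* = 2 and o* = 0.5·2 = 1.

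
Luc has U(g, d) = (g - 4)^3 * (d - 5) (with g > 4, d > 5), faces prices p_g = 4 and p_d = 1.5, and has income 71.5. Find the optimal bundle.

g* = 13, d* = 13

MU_g = 3·(g−4)^2·(d−5), MU_d = (g−4)^3.
MRS = (3/1)·(d−5)/(g−4).
Tangency: set MRS = p_g/p_d = 4/1.5 = 8/3.
So (3/1)·(d − 5)/(g − 4) = 8/3, i.e. (d − 5) = (8/9)·(g − 4).
Rewrite the budget in excess-of-subsistence terms: 4·(g − 4) + 1.5·(d − 5) = 71.5 − 4·4 − 1.5·5 = 48.
Substituting, (16/3)·(g − 4) = 48, so g − 4 = 9 and g* = 13.
Then d − 5 = (8/9)·9 = 8, so d* = 13.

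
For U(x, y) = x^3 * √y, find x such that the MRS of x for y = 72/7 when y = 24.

x = 14

MU_x = 3·x^2·√y and MU_y = 0.5·x^3·y^(-0.5).
MRS = MU_x/MU_y = (6)·y/x.
Substitute y = 24: MRS = 144/x. Setting 144/x = 72/7 gives x = 144/(72/7) = 14.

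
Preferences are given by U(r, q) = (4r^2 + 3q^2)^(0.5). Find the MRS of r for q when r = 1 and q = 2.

For CES with ρ = 2, MRS = (4/3)·(q/r)^(-1).
At (1, 2): MRS = 2/3.
The indifference curve has slope −2/3 at this bundle.

MRS = 2/3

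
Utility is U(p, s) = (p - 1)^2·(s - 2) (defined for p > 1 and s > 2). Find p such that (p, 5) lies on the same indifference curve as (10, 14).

p = 19

U(10, 14) = 972.
Set U(p, 5) = 972 and solve.
With s = 5: (5 − 2) = 3, so (p − 1)^2 = 972/3 = 324.
Taking the square root (with p > 1): p − 1 = 18, so p = 19.
Check: U(19, 5) = 972.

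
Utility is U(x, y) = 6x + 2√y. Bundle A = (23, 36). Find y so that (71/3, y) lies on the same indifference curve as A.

U(23, 36) = 150.
Set U(71/3, y) = 150 and solve.
With x = 71/3: 2√y = 150 − 6·71/3 = 8, so √y = 4 and y = 16.
Check: U(71/3, 16) = 150.

y = 16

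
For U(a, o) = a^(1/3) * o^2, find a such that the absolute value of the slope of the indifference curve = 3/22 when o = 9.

MU_a = 1/3·a^(-2/3)·o^2 and MU_o = 2·a^(1/3)·o.
MRS = MU_a/MU_o = (1/6)·o/a.
Substitute o = 9: MRS = 1.5/a. Setting 1.5/a = 3/22 gives a = 1.5/(3/22) = 11.

a = 11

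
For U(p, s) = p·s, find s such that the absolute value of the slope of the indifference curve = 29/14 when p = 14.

MU_p = s and MU_s = p.
MRS = MU_p/MU_s = s/p.
Substitute p = 14: MRS = s/14. Setting s/14 = 29/14 gives s = (29/14)·14 = 29.

s = 29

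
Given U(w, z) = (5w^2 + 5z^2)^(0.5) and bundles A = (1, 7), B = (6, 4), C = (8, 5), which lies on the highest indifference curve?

Bundle C

Evaluate utility at each bundle:
U(A) = 15.811.
U(B) = 16.125.
U(C) = 21.095.
Highest utility is C, so C ≻ B ≻ A.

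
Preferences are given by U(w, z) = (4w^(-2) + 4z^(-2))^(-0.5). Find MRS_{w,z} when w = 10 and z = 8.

For CES with ρ = -2, MRS = (z/w)^3.
At (10, 8): MRS = 64/125.
So at (10, 8) the consumer would give up 64/125 units of z for one more unit of w.

MRS = 64/125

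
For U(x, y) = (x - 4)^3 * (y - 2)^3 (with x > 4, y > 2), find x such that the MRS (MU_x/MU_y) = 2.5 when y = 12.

x = 8

MU_x = 3·(x−4)^2·(y−2)^3, MU_y = 3·(x−4)^3·(y−2)^2.
MRS = (y−2)/(x−4).
Substitute y = 12: MRS = 10/(x − 4). Setting this equal to 2.5 gives x − 4 = 10/2.5 = 4, so x = 8.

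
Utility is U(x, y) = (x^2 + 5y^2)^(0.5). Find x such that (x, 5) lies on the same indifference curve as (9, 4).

U depends on (x, y) only through S = x^2 + 5y^2, so equal utility means equal S. At (9, 4): S = 161.
With y = 5: 5·5^2 = 125, so x^2 = 161 − 125 = 36.
Hence x = √36 = 6.
Check: U(6, 5) = 12.6886.

x = 6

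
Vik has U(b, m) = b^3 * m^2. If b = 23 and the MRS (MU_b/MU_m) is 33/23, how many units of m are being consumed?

MU_b = 3·b^2·m^2 and MU_m = 2·b^3·m.
MRS = MU_b/MU_m = (3/2)·m/b.
Substitute b = 23: MRS = m/(46/3). Setting m/(46/3) = 33/23 gives m = (33/23)·(46/3) = 22.

m = 22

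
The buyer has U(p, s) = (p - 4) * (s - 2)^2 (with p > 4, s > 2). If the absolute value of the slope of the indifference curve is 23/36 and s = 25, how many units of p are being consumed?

MU_p = (s−2)^2, MU_s = 2·(p−4)·(s−2).
MRS = (1/2)·(s−2)/(p−4).
Substitute s = 25: MRS = 11.5/(p − 4). Setting this equal to 23/36 gives p − 4 = 11.5/(23/36) = 18, so p = 22.

p = 22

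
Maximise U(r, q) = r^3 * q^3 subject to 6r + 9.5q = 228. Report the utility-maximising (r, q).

MU_r = 3·r^2·q^3 and MU_q = 3·r^3·q^2.
MRS = MU_r/MU_q = q/r.
Tangency: set MRS = p_r/p_q = 6/9.5 = 12/19.
So q/r = 12/19, i.e. q = (12/19)·r.
Substitute into the budget 6·r + 9.5·q = 228: 12·r = 228, so r* = 19.
Then q* = (12/19)·19 = 12.

r* = 19, q* = 12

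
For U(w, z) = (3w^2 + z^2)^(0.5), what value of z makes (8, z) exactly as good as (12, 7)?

U depends on (w, z) only through S = 3w^2 + z^2, so equal utility means equal S. At (12, 7): S = 481.
With w = 8: 3·8^2 = 192, so z^2 = 481 − 192 = 289.
Hence z = √289 = 17.
Check: U(8, 17) = 21.9317.

z = 17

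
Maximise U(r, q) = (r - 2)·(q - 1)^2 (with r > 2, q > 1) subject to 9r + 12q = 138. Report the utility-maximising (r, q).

MU_r = (q−1)^2, MU_q = 2·(r−2)·(q−1).
MRS = (1/2)·(q−1)/(r−2).
Tangency: set MRS = p_r/p_q = 9/12 = 0.75.
So (1/2)·(q − 1)/(r − 2) = 0.75, i.e. (q − 1) = 1.5·(r − 2).
Rewrite the budget in excess-of-subsistence terms: 9·(r − 2) + 12·(q − 1) = 138 − 9·2 − 12·1 = 108.
Substituting, 27·(r − 2) = 108, so r − 2 = 4 and r* = 6.
Then q − 1 = 1.5·4 = 6, so q* = 7.

r* = 6, q* = 7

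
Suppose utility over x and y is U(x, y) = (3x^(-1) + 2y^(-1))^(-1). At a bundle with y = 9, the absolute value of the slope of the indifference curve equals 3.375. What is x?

x = 6

For CES with ρ = -1, MRS = (3/2)·(y/x)^2.
Setting (3/2)·(9/x)^2 = 3.375 gives (9/x)^2 = 2.25, so 9/x = 1.5 and x = 6.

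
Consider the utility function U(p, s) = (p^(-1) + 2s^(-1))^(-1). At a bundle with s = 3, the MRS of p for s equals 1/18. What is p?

For CES with ρ = -1, MRS = (1/2)·(s/p)^2.
Setting (1/2)·(3/p)^2 = 1/18 gives (3/p)^2 = 1/9, so 3/p = 1/3 and p = 9.

p = 9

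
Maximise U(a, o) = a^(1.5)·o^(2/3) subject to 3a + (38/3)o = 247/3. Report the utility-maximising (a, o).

MU_a = 1.5·√a·o^(2/3) and MU_o = 2/3·a^(1.5)·o^(-1/3).
MRS = MU_a/MU_o = (2.25)·o/a.
Tangency: set MRS = p_a/p_o = 3/(38/3) = 9/38.
So (2.25)·o/a = 9/38, i.e. o = (2/19)·a.
Substitute into the budget 3·a + (38/3)·o = 247/3: (13/3)·a = 247/3, so a* = 19.
Then o* = (2/19)·19 = 2.

a* = 19, o* = 2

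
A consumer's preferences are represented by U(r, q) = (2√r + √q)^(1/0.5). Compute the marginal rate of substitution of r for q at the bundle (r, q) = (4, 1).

For CES with ρ = 0.5, MRS = (2/1)·√(q/r).
At (4, 1): MRS = 1.
That is, one extra unit of r is worth 1 units of q at the margin.

MRS = 1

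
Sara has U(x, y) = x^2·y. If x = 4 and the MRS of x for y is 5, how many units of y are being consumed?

y = 10

MU_x = 2·x·y and MU_y = x^2.
MRS = MU_x/MU_y = (2/1)·y/x.
Substitute x = 4: MRS = y/2. Setting y/2 = 5 gives y = 5·2 = 10.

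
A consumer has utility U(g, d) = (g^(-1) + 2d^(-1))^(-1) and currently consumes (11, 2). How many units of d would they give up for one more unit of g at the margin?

MRS = 2/121

For CES with ρ = -1, MRS = (1/2)·(d/g)^2.
At (11, 2): MRS = 2/121.
The indifference curve has slope −2/121 at this bundle.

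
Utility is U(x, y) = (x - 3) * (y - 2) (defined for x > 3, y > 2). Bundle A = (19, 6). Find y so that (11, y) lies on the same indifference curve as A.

y = 10

U(19, 6) = 64.
Set U(11, y) = 64 and solve.
With x = 11: (11 − 3) = 8, so (y − 2) = 64/8 = 8.
So y = 2 + 8 = 10.
Check: U(11, 10) = 64.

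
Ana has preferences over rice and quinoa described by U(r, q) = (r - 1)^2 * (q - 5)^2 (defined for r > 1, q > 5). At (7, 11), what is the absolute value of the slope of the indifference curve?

MRS = 1

MU_r = 2·(r−1)·(q−5)^2, MU_q = 2·(r−1)^2·(q−5).
MRS = (q−5)/(r−1).
At (7, 11): MRS = 1.
So at (7, 11) the consumer would give up 1 units of q for one more unit of r.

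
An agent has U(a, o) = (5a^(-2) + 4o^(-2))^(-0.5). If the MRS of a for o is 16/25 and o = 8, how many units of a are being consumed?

a = 10

For CES with ρ = -2, MRS = (5/4)·(o/a)^3.
Setting (5/4)·(8/a)^3 = 16/25 gives (8/a)^3 = 64/125, so 8/a = 0.8 and a = 10.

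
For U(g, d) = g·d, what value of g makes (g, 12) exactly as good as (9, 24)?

g = 18

U(9, 24) = 216.
Set U(g, 12) = 216 and solve.
With d = 12: g = 216/12 = 18.
Check: U(18, 12) = 216.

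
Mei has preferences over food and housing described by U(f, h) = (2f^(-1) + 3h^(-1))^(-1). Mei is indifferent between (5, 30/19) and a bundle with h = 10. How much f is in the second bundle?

U depends on (f, h) only through S = 2f^(-1) + 3h^(-1), so equal utility means equal S. At (5, 30/19): S = 2.3.
With h = 10: 3·10^(-1) = 0.3, so 2f^(-1) = 2.3 − 0.3 = 2, i.e. f^(-1) = 1.
Hence f = 1/1 = 1.
Check: U(1, 10) = 0.4348.

f = 1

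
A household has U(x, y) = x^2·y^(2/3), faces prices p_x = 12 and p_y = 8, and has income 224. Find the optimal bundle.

MU_x = 2·x·y^(2/3) and MU_y = 2/3·x^2·y^(-1/3).
MRS = MU_x/MU_y = (3)·y/x.
Tangency: set MRS = p_x/p_y = 12/8 = 1.5.
So (3)·y/x = 1.5, i.e. y = 0.5·x.
Substitute into the budget 12·x + 8·y = 224: 16·x = 224, so x* = 14.
Then y* = 0.5·14 = 7.

x* = 14, y* = 7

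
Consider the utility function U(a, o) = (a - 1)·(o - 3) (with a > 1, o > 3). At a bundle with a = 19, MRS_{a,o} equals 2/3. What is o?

o = 15

MU_a = (o−3), MU_o = (a−1).
MRS = (o−3)/(a−1).
Substitute a = 19: MRS = (o − 3)/18. Setting this equal to 2/3 gives o − 3 = (2/3)·18 = 12, so o = 15.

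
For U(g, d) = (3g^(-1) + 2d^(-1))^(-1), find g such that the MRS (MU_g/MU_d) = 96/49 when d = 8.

For CES with ρ = -1, MRS = (3/2)·(d/g)^2.
Setting (3/2)·(8/g)^2 = 96/49 gives (8/g)^2 = 64/49, so 8/g = 8/7 and g = 7.

g = 7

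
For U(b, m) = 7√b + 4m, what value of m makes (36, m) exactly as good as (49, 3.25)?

m = 5

U(49, 3.25) = 62.
Set U(36, m) = 62 and solve.
With b = 36: √36 = 6, so 4m = 62 − 7·6 = 20 and m = 5.
Check: U(36, 5) = 62.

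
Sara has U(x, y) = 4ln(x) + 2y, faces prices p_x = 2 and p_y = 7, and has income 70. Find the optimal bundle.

x* = 7, y* = 8

MU_x = 4/x, MU_y = 2.
MRS = 4/x ÷ 2.
Tangency: set MRS = p_x/p_y = 2/7.
MRS depends only on x: 2/x = 2/7 ⇒ x* = 2/(2/7) = 7.
From the budget, 7·y = 70 − 2·7 = 56, so y* = 8.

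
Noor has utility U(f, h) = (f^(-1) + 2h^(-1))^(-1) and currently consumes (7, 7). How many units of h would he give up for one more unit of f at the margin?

MRS = 0.5

For CES with ρ = -1, MRS = (1/2)·(h/f)^2.
At (7, 7): MRS = 0.5.
That is, one extra unit of f is worth 0.5 units of h at the margin.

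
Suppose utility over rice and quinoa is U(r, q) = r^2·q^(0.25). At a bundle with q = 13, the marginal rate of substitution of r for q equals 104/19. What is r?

MU_r = 2·r·q^(0.25) and MU_q = 0.25·r^2·q^(-0.75).
MRS = MU_r/MU_q = (8)·q/r.
Substitute q = 13: MRS = 104/r. Setting 104/r = 104/19 gives r = 104/(104/19) = 19.

r = 19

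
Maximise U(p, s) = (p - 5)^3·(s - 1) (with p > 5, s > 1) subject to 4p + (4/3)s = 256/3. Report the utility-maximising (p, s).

p* = 17, s* = 13

MU_p = 3·(p−5)^2·(s−1), MU_s = (p−5)^3.
MRS = (3/1)·(s−1)/(p−5).
Tangency: set MRS = p_p/p_s = 4/(4/3) = 3.
So (3/1)·(s − 1)/(p − 5) = 3, i.e. (s − 1) = (p − 5).
Rewrite the budget in excess-of-subsistence terms: 4·(p − 5) + (4/3)·(s − 1) = 256/3 − 4·5 − (4/3)·1 = 64.
Substituting, (16/3)·(p − 5) = 64, so p − 5 = 12 and p* = 17.
Then s − 1 = 12, so s* = 13.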